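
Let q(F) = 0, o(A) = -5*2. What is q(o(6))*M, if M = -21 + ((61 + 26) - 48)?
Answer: 0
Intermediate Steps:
o(A) = -10
M = 18 (M = -21 + (87 - 48) = -21 + 39 = 18)
q(o(6))*M = 0*18 = 0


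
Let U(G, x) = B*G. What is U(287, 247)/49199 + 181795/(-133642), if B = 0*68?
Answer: -181795/133642 ≈ -1.3603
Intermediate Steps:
B = 0
U(G, x) = 0 (U(G, x) = 0*G = 0)
U(287, 247)/49199 + 181795/(-133642) = 0/49199 + 181795/(-133642) = 0*(1/49199) + 181795*(-1/133642) = 0 - 181795/133642 = -181795/133642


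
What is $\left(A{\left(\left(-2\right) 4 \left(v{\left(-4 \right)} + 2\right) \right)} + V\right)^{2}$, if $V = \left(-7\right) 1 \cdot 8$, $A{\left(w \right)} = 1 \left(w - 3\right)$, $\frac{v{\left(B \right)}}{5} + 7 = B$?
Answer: $133225$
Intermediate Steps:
$v{\left(B \right)} = -35 + 5 B$
$A{\left(w \right)} = -3 + w$ ($A{\left(w \right)} = 1 \left(-3 + w\right) = -3 + w$)
$V = -56$ ($V = \left(-7\right) 8 = -56$)
$\left(A{\left(\left(-2\right) 4 \left(v{\left(-4 \right)} + 2\right) \right)} + V\right)^{2} = \left(\left(-3 + \left(-2\right) 4 \left(\left(-35 + 5 \left(-4\right)\right) + 2\right)\right) - 56\right)^{2} = \left(\left(-3 - 8 \left(\left(-35 - 20\right) + 2\right)\right) - 56\right)^{2} = \left(\left(-3 - 8 \left(-55 + 2\right)\right) - 56\right)^{2} = \left(\left(-3 - -424\right) - 56\right)^{2} = \left(\left(-3 + 424\right) - 56\right)^{2} = \left(421 - 56\right)^{2} = 365^{2} = 133225$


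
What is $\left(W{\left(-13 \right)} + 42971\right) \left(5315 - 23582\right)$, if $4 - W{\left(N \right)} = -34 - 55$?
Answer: $-786650088$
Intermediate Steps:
$W{\left(N \right)} = 93$ ($W{\left(N \right)} = 4 - \left(-34 - 55\right) = 4 - -89 = 4 + 89 = 93$)
$\left(W{\left(-13 \right)} + 42971\right) \left(5315 - 23582\right) = \left(93 + 42971\right) \left(5315 - 23582\right) = 43064 \left(-18267\right) = -786650088$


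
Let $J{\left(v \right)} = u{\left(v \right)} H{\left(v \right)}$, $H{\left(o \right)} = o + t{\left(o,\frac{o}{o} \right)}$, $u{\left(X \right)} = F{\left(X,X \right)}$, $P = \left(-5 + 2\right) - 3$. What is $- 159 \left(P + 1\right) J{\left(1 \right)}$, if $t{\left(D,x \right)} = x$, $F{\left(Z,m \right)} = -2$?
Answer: $-3180$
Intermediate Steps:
$P = -6$ ($P = -3 - 3 = -6$)
$u{\left(X \right)} = -2$
$H{\left(o \right)} = 1 + o$ ($H{\left(o \right)} = o + \frac{o}{o} = o + 1 = 1 + o$)
$J{\left(v \right)} = -2 - 2 v$ ($J{\left(v \right)} = - 2 \left(1 + v\right) = -2 - 2 v$)
$- 159 \left(P + 1\right) J{\left(1 \right)} = - 159 \left(-6 + 1\right) \left(-2 - 2\right) = - 159 \left(- 5 \left(-2 - 2\right)\right) = - 159 \left(\left(-5\right) \left(-4\right)\right) = \left(-159\right) 20 = -3180$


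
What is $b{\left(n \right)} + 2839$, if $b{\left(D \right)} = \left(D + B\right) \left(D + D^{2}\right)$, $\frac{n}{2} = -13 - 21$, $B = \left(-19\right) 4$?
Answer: $-653225$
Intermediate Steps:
$B = -76$
$n = -68$ ($n = 2 \left(-13 - 21\right) = 2 \left(-34\right) = -68$)
$b{\left(D \right)} = \left(-76 + D\right) \left(D + D^{2}\right)$ ($b{\left(D \right)} = \left(D - 76\right) \left(D + D^{2}\right) = \left(-76 + D\right) \left(D + D^{2}\right)$)
$b{\left(n \right)} + 2839 = - 68 \left(-76 + \left(-68\right)^{2} - -5100\right) + 2839 = - 68 \left(-76 + 4624 + 5100\right) + 2839 = \left(-68\right) 9648 + 2839 = -656064 + 2839 = -653225$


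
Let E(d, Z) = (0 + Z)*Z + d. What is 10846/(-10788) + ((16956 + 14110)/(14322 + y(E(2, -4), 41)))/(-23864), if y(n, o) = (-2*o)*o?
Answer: -12228880889/12162048960 ≈ -1.0055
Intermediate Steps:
E(d, Z) = d + Z² (E(d, Z) = Z*Z + d = Z² + d = d + Z²)
y(n, o) = -2*o²
10846/(-10788) + ((16956 + 14110)/(14322 + y(E(2, -4), 41)))/(-23864) = 10846/(-10788) + ((16956 + 14110)/(14322 - 2*41²))/(-23864) = 10846*(-1/10788) + (31066/(14322 - 2*1681))*(-1/23864) = -187/186 + (31066/(14322 - 3362))*(-1/23864) = -187/186 + (31066/10960)*(-1/23864) = -187/186 + (31066*(1/10960))*(-1/23864) = -187/186 + (15533/5480)*(-1/23864) = -187/186 - 15533/130774720 = -12228880889/12162048960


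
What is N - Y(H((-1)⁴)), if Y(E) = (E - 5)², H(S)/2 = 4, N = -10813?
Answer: -10822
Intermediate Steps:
H(S) = 8 (H(S) = 2*4 = 8)
Y(E) = (-5 + E)²
N - Y(H((-1)⁴)) = -10813 - (-5 + 8)² = -10813 - 1*3² = -10813 - 1*9 = -10813 - 9 = -10822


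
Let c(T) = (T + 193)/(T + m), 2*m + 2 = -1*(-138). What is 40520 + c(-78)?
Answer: 81017/2 ≈ 40509.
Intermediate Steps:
m = 68 (m = -1 + (-1*(-138))/2 = -1 + (½)*138 = -1 + 69 = 68)
c(T) = (193 + T)/(68 + T) (c(T) = (T + 193)/(T + 68) = (193 + T)/(68 + T))
40520 + c(-78) = 40520 + (193 - 78)/(68 - 78) = 40520 + 115/(-10) = 40520 - ⅒*115 = 40520 - 23/2 = 81017/2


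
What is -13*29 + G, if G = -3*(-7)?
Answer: -356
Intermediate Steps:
G = 21
-13*29 + G = -13*29 + 21 = -377 + 21 = -356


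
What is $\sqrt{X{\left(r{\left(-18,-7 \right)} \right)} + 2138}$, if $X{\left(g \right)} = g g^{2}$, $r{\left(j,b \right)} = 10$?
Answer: $\sqrt{3138} \approx 56.018$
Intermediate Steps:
$X{\left(g \right)} = g^{3}$
$\sqrt{X{\left(r{\left(-18,-7 \right)} \right)} + 2138} = \sqrt{10^{3} + 2138} = \sqrt{1000 + 2138} = \sqrt{3138}$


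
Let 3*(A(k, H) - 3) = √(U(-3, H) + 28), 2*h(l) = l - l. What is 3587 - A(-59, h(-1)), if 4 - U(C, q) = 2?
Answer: 3584 - √30/3 ≈ 3582.2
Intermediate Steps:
h(l) = 0 (h(l) = (l - l)/2 = (½)*0 = 0)
U(C, q) = 2 (U(C, q) = 4 - 1*2 = 4 - 2 = 2)
A(k, H) = 3 + √30/3 (A(k, H) = 3 + √(2 + 28)/3 = 3 + √30/3)
3587 - A(-59, h(-1)) = 3587 - (3 + √30/3) = 3587 + (-3 - √30/3) = 3584 - √30/3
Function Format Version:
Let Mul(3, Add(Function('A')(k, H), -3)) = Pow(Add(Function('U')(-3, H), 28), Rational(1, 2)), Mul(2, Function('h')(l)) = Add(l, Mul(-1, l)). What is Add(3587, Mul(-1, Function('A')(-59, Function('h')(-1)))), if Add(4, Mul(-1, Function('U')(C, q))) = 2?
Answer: Add(3584, Mul(Rational(-1, 3), Pow(30, Rational(1, 2)))) ≈ 3582.2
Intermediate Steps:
Function('h')(l) = 0 (Function('h')(l) = Mul(Rational(1, 2), Add(l, Mul(-1, l))) = Mul(Rational(1, 2), 0) = 0)
Function('U')(C, q) = 2 (Function('U')(C, q) = Add(4, Mul(-1, 2)) = Add(4, -2) = 2)
Function('A')(k, H) = Add(3, Mul(Rational(1, 3), Pow(30, Rational(1, 2)))) (Function('A')(k, H) = Add(3, Mul(Rational(1, 3), Pow(Add(2, 28), Rational(1, 2)))) = Add(3, Mul(Rational(1, 3), Pow(30, Rational(1, 2)))))
Add(3587, Mul(-1, Function('A')(-59, Function('h')(-1)))) = Add(3587, Mul(-1, Add(3, Mul(Rational(1, 3), Pow(30, Rational(1, 2)))))) = Add(3587, Add(-3, Mul(Rational(-1, 3), Pow(30, Rational(1, 2))))) = Add(3584, Mul(Rational(-1, 3), Pow(30, Rational(1, 2))))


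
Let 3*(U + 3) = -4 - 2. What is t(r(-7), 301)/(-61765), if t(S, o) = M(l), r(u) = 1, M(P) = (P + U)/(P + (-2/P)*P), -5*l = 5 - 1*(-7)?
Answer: -37/1358830 ≈ -2.7229e-5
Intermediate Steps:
l = -12/5 (l = -(5 - 1*(-7))/5 = -(5 + 7)/5 = -⅕*12 = -12/5 ≈ -2.4000)
U = -5 (U = -3 + (-4 - 2)/3 = -3 + (⅓)*(-6) = -3 - 2 = -5)
M(P) = (-5 + P)/(-2 + P) (M(P) = (P - 5)/(P + (-2/P)*P) = (-5 + P)/(P - 2) = (-5 + P)/(-2 + P))
t(S, o) = 37/22 (t(S, o) = (-5 - 12/5)/(-2 - 12/5) = -37/5/(-22/5) = -5/22*(-37/5) = 37/22)
t(r(-7), 301)/(-61765) = (37/22)/(-61765) = (37/22)*(-1/61765) = -37/1358830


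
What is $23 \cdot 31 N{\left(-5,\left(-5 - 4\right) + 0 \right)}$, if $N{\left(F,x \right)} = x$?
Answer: $-6417$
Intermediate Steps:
$23 \cdot 31 N{\left(-5,\left(-5 - 4\right) + 0 \right)} = 23 \cdot 31 \left(\left(-5 - 4\right) + 0\right) = 713 \left(-9 + 0\right) = 713 \left(-9\right) = -6417$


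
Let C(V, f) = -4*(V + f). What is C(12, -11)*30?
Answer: -120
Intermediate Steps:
C(V, f) = -4*V - 4*f
C(12, -11)*30 = (-4*12 - 4*(-11))*30 = (-48 + 44)*30 = -4*30 = -120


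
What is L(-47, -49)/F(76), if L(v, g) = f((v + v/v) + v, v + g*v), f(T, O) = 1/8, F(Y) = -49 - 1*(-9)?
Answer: -1/320 ≈ -0.0031250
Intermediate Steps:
F(Y) = -40 (F(Y) = -49 + 9 = -40)
f(T, O) = ⅛
L(v, g) = ⅛
L(-47, -49)/F(76) = (⅛)/(-40) = (⅛)*(-1/40) = -1/320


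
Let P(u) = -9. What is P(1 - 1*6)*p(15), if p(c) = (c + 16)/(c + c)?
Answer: -93/10 ≈ -9.3000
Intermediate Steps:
p(c) = (16 + c)/(2*c) (p(c) = (16 + c)/((2*c)) = (16 + c)*(1/(2*c)) = (16 + c)/(2*c))
P(1 - 1*6)*p(15) = -9*(16 + 15)/(2*15) = -9*31/(2*15) = -9*31/30 = -93/10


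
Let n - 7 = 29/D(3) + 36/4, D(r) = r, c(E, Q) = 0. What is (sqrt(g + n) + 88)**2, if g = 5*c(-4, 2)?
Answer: (264 + sqrt(231))**2/9 ≈ 8661.3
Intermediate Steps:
g = 0 (g = 5*0 = 0)
n = 77/3 (n = 7 + (29/3 + 36/4) = 7 + (29*(1/3) + 36*(1/4)) = 7 + (29/3 + 9) = 7 + 56/3 = 77/3 ≈ 25.667)
(sqrt(g + n) + 88)**2 = (sqrt(0 + 77/3) + 88)**2 = (sqrt(77/3) + 88)**2 = (sqrt(231)/3 + 88)**2 = (88 + sqrt(231)/3)**2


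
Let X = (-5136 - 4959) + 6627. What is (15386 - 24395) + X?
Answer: -12477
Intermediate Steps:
X = -3468 (X = -10095 + 6627 = -3468)
(15386 - 24395) + X = (15386 - 24395) - 3468 = -9009 - 3468 = -12477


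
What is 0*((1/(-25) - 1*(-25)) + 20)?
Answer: 0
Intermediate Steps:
0*((1/(-25) - 1*(-25)) + 20) = 0*((-1/25 + 25) + 20) = 0*(624/25 + 20) = 0*(1124/25) = 0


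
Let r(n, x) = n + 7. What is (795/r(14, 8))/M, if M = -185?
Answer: -53/259 ≈ -0.20463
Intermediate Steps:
r(n, x) = 7 + n
(795/r(14, 8))/M = (795/(7 + 14))/(-185) = (795/21)*(-1/185) = (795*(1/21))*(-1/185) = (265/7)*(-1/185) = -53/259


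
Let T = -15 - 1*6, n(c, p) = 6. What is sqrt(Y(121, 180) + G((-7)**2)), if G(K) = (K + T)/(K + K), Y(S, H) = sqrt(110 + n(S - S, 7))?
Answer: sqrt(14 + 98*sqrt(29))/7 ≈ 3.3251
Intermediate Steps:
Y(S, H) = 2*sqrt(29) (Y(S, H) = sqrt(110 + 6) = sqrt(116) = 2*sqrt(29))
T = -21 (T = -15 - 6 = -21)
G(K) = (-21 + K)/(2*K) (G(K) = (K - 21)/(K + K) = (-21 + K)/((2*K)) = (-21 + K)*(1/(2*K)) = (-21 + K)/(2*K))
sqrt(Y(121, 180) + G((-7)**2)) = sqrt(2*sqrt(29) + (-21 + (-7)**2)/(2*((-7)**2))) = sqrt(2*sqrt(29) + (1/2)*(-21 + 49)/49) = sqrt(2*sqrt(29) + (1/2)*(1/49)*28) = sqrt(2*sqrt(29) + 2/7) = sqrt(2/7 + 2*sqrt(29))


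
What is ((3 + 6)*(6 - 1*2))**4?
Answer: 1679616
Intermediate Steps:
((3 + 6)*(6 - 1*2))**4 = (9*(6 - 2))**4 = (9*4)**4 = 36**4 = 1679616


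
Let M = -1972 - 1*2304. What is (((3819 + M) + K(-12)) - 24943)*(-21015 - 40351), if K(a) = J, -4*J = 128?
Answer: 1560660112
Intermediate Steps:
J = -32 (J = -¼*128 = -32)
M = -4276 (M = -1972 - 2304 = -4276)
K(a) = -32
(((3819 + M) + K(-12)) - 24943)*(-21015 - 40351) = (((3819 - 4276) - 32) - 24943)*(-21015 - 40351) = ((-457 - 32) - 24943)*(-61366) = (-489 - 24943)*(-61366) = -25432*(-61366) = 1560660112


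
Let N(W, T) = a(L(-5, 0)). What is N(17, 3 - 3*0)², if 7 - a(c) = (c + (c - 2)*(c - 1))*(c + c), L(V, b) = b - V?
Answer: 26569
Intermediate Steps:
a(c) = 7 - 2*c*(c + (-1 + c)*(-2 + c)) (a(c) = 7 - (c + (c - 2)*(c - 1))*(c + c) = 7 - (c + (-2 + c)*(-1 + c))*2*c = 7 - (c + (-1 + c)*(-2 + c))*2*c = 7 - 2*c*(c + (-1 + c)*(-2 + c)))
N(W, T) = -163 (N(W, T) = 7 - 4*(0 - 1*(-5)) - 2*(0 - 1*(-5))³ + 4*(0 - 1*(-5))² = 7 - 4*(0 + 5) - 2*(0 + 5)³ + 4*(0 + 5)² = 7 - 4*5 - 2*5³ + 4*5² = 7 - 20 - 2*125 + 4*25 = 7 - 20 - 250 + 100 = -163)
N(17, 3 - 3*0)² = (-163)² = 26569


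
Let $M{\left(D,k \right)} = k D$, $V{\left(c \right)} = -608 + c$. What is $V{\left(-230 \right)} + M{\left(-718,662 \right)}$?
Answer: $-476154$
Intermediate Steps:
$M{\left(D,k \right)} = D k$
$V{\left(-230 \right)} + M{\left(-718,662 \right)} = \left(-608 - 230\right) - 475316 = -838 - 475316 = -476154$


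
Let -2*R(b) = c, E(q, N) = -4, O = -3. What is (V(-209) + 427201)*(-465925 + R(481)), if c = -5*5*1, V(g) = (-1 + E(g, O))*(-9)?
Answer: -199059251975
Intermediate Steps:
V(g) = 45 (V(g) = (-1 - 4)*(-9) = -5*(-9) = 45)
c = -25 (c = -25*1 = -25)
R(b) = 25/2 (R(b) = -½*(-25) = 25/2)
(V(-209) + 427201)*(-465925 + R(481)) = (45 + 427201)*(-465925 + 25/2) = 427246*(-931825/2) = -199059251975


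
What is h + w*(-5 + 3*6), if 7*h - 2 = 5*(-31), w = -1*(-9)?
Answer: 666/7 ≈ 95.143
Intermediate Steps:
w = 9
h = -153/7 (h = 2/7 + (5*(-31))/7 = 2/7 + (1/7)*(-155) = 2/7 - 155/7 = -153/7 ≈ -21.857)
h + w*(-5 + 3*6) = -153/7 + 9*(-5 + 3*6) = -153/7 + 9*(-5 + 18) = -153/7 + 9*13 = -153/7 + 117 = 666/7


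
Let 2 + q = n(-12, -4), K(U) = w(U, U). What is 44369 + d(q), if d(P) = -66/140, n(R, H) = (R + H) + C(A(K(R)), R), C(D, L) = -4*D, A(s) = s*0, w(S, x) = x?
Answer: 3105797/70 ≈ 44369.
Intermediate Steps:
K(U) = U
A(s) = 0
n(R, H) = H + R (n(R, H) = (R + H) - 4*0 = (H + R) + 0 = H + R)
q = -18 (q = -2 + (-4 - 12) = -2 - 16 = -18)
d(P) = -33/70 (d(P) = -66*1/140 = -33/70)
44369 + d(q) = 44369 - 33/70 = 3105797/70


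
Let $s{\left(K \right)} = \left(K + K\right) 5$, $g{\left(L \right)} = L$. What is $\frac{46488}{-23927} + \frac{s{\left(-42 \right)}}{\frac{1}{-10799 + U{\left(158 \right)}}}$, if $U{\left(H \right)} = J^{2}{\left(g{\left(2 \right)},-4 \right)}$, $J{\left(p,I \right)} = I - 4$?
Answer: $\frac{107879618412}{23927} \approx 4.5087 \cdot 10^{6}$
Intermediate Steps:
$J{\left(p,I \right)} = -4 + I$
$s{\left(K \right)} = 10 K$ ($s{\left(K \right)} = 2 K 5 = 10 K$)
$U{\left(H \right)} = 64$ ($U{\left(H \right)} = \left(-4 - 4\right)^{2} = \left(-8\right)^{2} = 64$)
$\frac{46488}{-23927} + \frac{s{\left(-42 \right)}}{\frac{1}{-10799 + U{\left(158 \right)}}} = \frac{46488}{-23927} + \frac{10 \left(-42\right)}{\frac{1}{-10799 + 64}} = 46488 \left(- \frac{1}{23927}\right) - \frac{420}{\frac{1}{-10735}} = - \frac{46488}{23927} - \frac{420}{- \frac{1}{10735}} = - \frac{46488}{23927} - -4508700 = - \frac{46488}{23927} + 4508700 = \frac{107879618412}{23927}$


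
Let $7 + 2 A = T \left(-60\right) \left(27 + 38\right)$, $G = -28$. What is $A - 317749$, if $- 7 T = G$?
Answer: $- \frac{651105}{2} \approx -3.2555 \cdot 10^{5}$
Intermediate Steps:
$T = 4$ ($T = \left(- \frac{1}{7}\right) \left(-28\right) = 4$)
$A = - \frac{15607}{2}$ ($A = - \frac{7}{2} + \frac{4 \left(-60\right) \left(27 + 38\right)}{2} = - \frac{7}{2} + \frac{\left(-240\right) 65}{2} = - \frac{7}{2} + \frac{1}{2} \left(-15600\right) = - \frac{7}{2} - 7800 = - \frac{15607}{2} \approx -7803.5$)
$A - 317749 = - \frac{15607}{2} - 317749 = - \frac{651105}{2}$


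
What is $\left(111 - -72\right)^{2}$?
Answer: $33489$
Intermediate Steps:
$\left(111 - -72\right)^{2} = \left(111 + \left(-8 + 80\right)\right)^{2} = \left(111 + 72\right)^{2} = 183^{2} = 33489$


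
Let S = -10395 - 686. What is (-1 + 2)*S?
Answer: -11081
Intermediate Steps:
S = -11081
(-1 + 2)*S = (-1 + 2)*(-11081) = 1*(-11081) = -11081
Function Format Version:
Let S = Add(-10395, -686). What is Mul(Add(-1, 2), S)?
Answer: -11081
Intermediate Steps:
S = -11081
Mul(Add(-1, 2), S) = Mul(Add(-1, 2), -11081) = Mul(1, -11081) = -11081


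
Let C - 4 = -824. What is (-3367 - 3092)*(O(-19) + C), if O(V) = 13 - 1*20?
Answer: 5341593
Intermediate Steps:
O(V) = -7 (O(V) = 13 - 20 = -7)
C = -820 (C = 4 - 824 = -820)
(-3367 - 3092)*(O(-19) + C) = (-3367 - 3092)*(-7 - 820) = -6459*(-827) = 5341593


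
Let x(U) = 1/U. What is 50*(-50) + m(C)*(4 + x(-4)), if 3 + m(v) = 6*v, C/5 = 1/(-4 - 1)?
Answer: -10135/4 ≈ -2533.8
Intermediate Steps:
C = -1 (C = 5/(-4 - 1) = 5/(-5) = 5*(-⅕) = -1)
m(v) = -3 + 6*v
50*(-50) + m(C)*(4 + x(-4)) = 50*(-50) + (-3 + 6*(-1))*(4 + 1/(-4)) = -2500 + (-3 - 6)*(4 - ¼) = -2500 - 9*15/4 = -2500 - 135/4 = -10135/4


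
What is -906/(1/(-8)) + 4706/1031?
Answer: 7477394/1031 ≈ 7252.6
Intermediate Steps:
-906/(1/(-8)) + 4706/1031 = -906/(-1/8) + 4706*(1/1031) = -906*(-8) + 4706/1031 = 7248 + 4706/1031 = 7477394/1031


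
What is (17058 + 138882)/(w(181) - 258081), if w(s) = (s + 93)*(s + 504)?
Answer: -155940/70391 ≈ -2.2153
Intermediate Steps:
w(s) = (93 + s)*(504 + s)
(17058 + 138882)/(w(181) - 258081) = (17058 + 138882)/((46872 + 181**2 + 597*181) - 258081) = 155940/((46872 + 32761 + 108057) - 258081) = 155940/(187690 - 258081) = 155940/(-70391) = 155940*(-1/70391) = -155940/70391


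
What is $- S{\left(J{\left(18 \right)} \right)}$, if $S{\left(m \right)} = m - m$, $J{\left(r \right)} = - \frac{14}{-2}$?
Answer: $0$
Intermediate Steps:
$J{\left(r \right)} = 7$ ($J{\left(r \right)} = \left(-14\right) \left(- \frac{1}{2}\right) = 7$)
$S{\left(m \right)} = 0$
$- S{\left(J{\left(18 \right)} \right)} = \left(-1\right) 0 = 0$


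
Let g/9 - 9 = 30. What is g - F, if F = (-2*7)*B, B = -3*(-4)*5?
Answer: 1191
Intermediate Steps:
g = 351 (g = 81 + 9*30 = 81 + 270 = 351)
B = 60 (B = 12*5 = 60)
F = -840 (F = -2*7*60 = -14*60 = -840)
g - F = 351 - 1*(-840) = 351 + 840 = 1191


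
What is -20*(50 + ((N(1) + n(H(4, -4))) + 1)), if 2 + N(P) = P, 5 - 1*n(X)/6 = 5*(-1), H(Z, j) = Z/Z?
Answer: -2200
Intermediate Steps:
H(Z, j) = 1
n(X) = 60 (n(X) = 30 - 30*(-1) = 30 - 6*(-5) = 30 + 30 = 60)
N(P) = -2 + P
-20*(50 + ((N(1) + n(H(4, -4))) + 1)) = -20*(50 + (((-2 + 1) + 60) + 1)) = -20*(50 + ((-1 + 60) + 1)) = -20*(50 + (59 + 1)) = -20*(50 + 60) = -20*110 = -2200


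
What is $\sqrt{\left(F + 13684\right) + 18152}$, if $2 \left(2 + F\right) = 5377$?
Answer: $\frac{\sqrt{138090}}{2} \approx 185.8$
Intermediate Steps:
$F = \frac{5373}{2}$ ($F = -2 + \frac{1}{2} \cdot 5377 = -2 + \frac{5377}{2} = \frac{5373}{2} \approx 2686.5$)
$\sqrt{\left(F + 13684\right) + 18152} = \sqrt{\left(\frac{5373}{2} + 13684\right) + 18152} = \sqrt{\frac{32741}{2} + 18152} = \sqrt{\frac{69045}{2}} = \frac{\sqrt{138090}}{2}$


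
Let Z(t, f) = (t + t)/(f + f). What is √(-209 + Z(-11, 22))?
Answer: I*√838/2 ≈ 14.474*I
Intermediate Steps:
Z(t, f) = t/f (Z(t, f) = (2*t)/((2*f)) = (2*t)*(1/(2*f)) = t/f)
√(-209 + Z(-11, 22)) = √(-209 - 11/22) = √(-209 - 11*1/22) = √(-209 - ½) = √(-419/2) = I*√838/2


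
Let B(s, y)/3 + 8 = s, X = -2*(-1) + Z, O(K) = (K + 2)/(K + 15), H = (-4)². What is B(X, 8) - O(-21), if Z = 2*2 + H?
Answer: 233/6 ≈ 38.833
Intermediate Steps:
H = 16
Z = 20 (Z = 2*2 + 16 = 4 + 16 = 20)
O(K) = (2 + K)/(15 + K)
X = 22 (X = -2*(-1) + 20 = 2 + 20 = 22)
B(s, y) = -24 + 3*s
B(X, 8) - O(-21) = (-24 + 3*22) - (2 - 21)/(15 - 21) = (-24 + 66) - (-19)/(-6) = 42 - (-1)*(-19)/6 = 42 - 1*19/6 = 42 - 19/6 = 233/6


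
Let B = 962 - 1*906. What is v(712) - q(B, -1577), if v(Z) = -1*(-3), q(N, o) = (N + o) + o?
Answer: 3101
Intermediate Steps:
B = 56 (B = 962 - 906 = 56)
q(N, o) = N + 2*o
v(Z) = 3
v(712) - q(B, -1577) = 3 - (56 + 2*(-1577)) = 3 - (56 - 3154) = 3 - 1*(-3098) = 3 + 3098 = 3101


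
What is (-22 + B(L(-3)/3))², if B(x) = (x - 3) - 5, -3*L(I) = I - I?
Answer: 900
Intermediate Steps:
L(I) = 0 (L(I) = -(I - I)/3 = -⅓*0 = 0)
B(x) = -8 + x (B(x) = (-3 + x) - 5 = -8 + x)
(-22 + B(L(-3)/3))² = (-22 + (-8 + 0/3))² = (-22 + (-8 + 0*(⅓)))² = (-22 + (-8 + 0))² = (-22 - 8)² = (-30)² = 900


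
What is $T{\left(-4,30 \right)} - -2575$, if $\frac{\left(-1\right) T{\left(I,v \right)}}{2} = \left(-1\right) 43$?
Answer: $2661$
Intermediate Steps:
$T{\left(I,v \right)} = 86$ ($T{\left(I,v \right)} = - 2 \left(\left(-1\right) 43\right) = \left(-2\right) \left(-43\right) = 86$)
$T{\left(-4,30 \right)} - -2575 = 86 - -2575 = 86 + 2575 = 2661$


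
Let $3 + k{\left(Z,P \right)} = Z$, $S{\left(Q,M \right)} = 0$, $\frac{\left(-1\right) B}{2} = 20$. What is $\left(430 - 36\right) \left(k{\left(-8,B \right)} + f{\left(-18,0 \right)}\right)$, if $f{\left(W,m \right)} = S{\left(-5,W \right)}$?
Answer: $-4334$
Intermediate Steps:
$B = -40$ ($B = \left(-2\right) 20 = -40$)
$f{\left(W,m \right)} = 0$
$k{\left(Z,P \right)} = -3 + Z$
$\left(430 - 36\right) \left(k{\left(-8,B \right)} + f{\left(-18,0 \right)}\right) = \left(430 - 36\right) \left(\left(-3 - 8\right) + 0\right) = 394 \left(-11 + 0\right) = 394 \left(-11\right) = -4334$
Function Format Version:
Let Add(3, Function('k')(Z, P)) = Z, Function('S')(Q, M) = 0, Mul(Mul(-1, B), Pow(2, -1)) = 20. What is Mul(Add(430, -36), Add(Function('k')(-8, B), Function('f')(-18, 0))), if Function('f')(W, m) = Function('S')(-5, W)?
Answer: -4334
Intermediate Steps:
B = -40 (B = Mul(-2, 20) = -40)
Function('f')(W, m) = 0
Function('k')(Z, P) = Add(-3, Z)
Mul(Add(430, -36), Add(Function('k')(-8, B), Function('f')(-18, 0))) = Mul(Add(430, -36), Add(Add(-3, -8), 0)) = Mul(394, Add(-11, 0)) = Mul(394, -11) = -4334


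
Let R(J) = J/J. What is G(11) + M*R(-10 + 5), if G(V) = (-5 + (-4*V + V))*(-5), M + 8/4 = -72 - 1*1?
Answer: 115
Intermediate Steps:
M = -75 (M = -2 + (-72 - 1*1) = -2 + (-72 - 1) = -2 - 73 = -75)
R(J) = 1
G(V) = 25 + 15*V (G(V) = (-5 - 3*V)*(-5) = 25 + 15*V)
G(11) + M*R(-10 + 5) = (25 + 15*11) - 75*1 = (25 + 165) - 75 = 190 - 75 = 115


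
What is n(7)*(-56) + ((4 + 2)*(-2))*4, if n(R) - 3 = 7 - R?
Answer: -216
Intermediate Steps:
n(R) = 10 - R (n(R) = 3 + (7 - R) = 10 - R)
n(7)*(-56) + ((4 + 2)*(-2))*4 = (10 - 1*7)*(-56) + ((4 + 2)*(-2))*4 = (10 - 7)*(-56) + (6*(-2))*4 = 3*(-56) - 12*4 = -168 - 48 = -216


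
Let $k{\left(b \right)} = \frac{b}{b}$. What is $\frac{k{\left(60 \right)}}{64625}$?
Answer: $\frac{1}{64625} \approx 1.5474 \cdot 10^{-5}$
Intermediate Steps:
$k{\left(b \right)} = 1$
$\frac{k{\left(60 \right)}}{64625} = 1 \cdot \frac{1}{64625} = \frac{1}{64625}$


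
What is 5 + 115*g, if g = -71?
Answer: -8160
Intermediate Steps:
5 + 115*g = 5 + 115*(-71) = 5 - 8165 = -8160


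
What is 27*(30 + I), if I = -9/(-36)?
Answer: 3267/4 ≈ 816.75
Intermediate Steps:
I = ¼ (I = -9*(-1/36) = ¼ ≈ 0.25000)
27*(30 + I) = 27*(30 + ¼) = 27*(121/4) = 3267/4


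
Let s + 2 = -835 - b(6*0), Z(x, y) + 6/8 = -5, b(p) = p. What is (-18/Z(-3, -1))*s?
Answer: -60264/23 ≈ -2620.2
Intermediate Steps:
Z(x, y) = -23/4 (Z(x, y) = -¾ - 5 = -23/4)
s = -837 (s = -2 + (-835 - 6*0) = -2 + (-835 - 1*0) = -2 + (-835 + 0) = -2 - 835 = -837)
(-18/Z(-3, -1))*s = -18/(-23/4)*(-837) = -18*(-4/23)*(-837) = (72/23)*(-837) = -60264/23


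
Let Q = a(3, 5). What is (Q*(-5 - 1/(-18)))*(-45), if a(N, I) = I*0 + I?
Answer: 2225/2 ≈ 1112.5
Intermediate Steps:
a(N, I) = I (a(N, I) = 0 + I = I)
Q = 5
(Q*(-5 - 1/(-18)))*(-45) = (5*(-5 - 1/(-18)))*(-45) = (5*(-5 - 1*(-1/18)))*(-45) = (5*(-5 + 1/18))*(-45) = (5*(-89/18))*(-45) = -445/18*(-45) = 2225/2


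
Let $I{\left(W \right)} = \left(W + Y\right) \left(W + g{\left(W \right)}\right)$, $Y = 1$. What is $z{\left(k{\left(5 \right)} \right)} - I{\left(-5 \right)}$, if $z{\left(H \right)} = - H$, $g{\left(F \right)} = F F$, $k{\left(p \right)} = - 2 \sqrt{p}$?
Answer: $80 + 2 \sqrt{5} \approx 84.472$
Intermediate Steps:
$g{\left(F \right)} = F^{2}$
$I{\left(W \right)} = \left(1 + W\right) \left(W + W^{2}\right)$ ($I{\left(W \right)} = \left(W + 1\right) \left(W + W^{2}\right) = \left(1 + W\right) \left(W + W^{2}\right)$)
$z{\left(k{\left(5 \right)} \right)} - I{\left(-5 \right)} = - \left(-2\right) \sqrt{5} - - 5 \left(1 + \left(-5\right)^{2} + 2 \left(-5\right)\right) = 2 \sqrt{5} - - 5 \left(1 + 25 - 10\right) = 2 \sqrt{5} - \left(-5\right) 16 = 2 \sqrt{5} - -80 = 2 \sqrt{5} + 80 = 80 + 2 \sqrt{5}$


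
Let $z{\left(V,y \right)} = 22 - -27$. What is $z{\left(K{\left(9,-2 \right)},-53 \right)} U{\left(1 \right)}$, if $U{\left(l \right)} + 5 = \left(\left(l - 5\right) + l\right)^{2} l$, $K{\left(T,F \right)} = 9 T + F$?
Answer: $196$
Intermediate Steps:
$K{\left(T,F \right)} = F + 9 T$
$z{\left(V,y \right)} = 49$ ($z{\left(V,y \right)} = 22 + 27 = 49$)
$U{\left(l \right)} = -5 + l \left(-5 + 2 l\right)^{2}$ ($U{\left(l \right)} = -5 + \left(\left(l - 5\right) + l\right)^{2} l = -5 + \left(\left(-5 + l\right) + l\right)^{2} l = -5 + \left(-5 + 2 l\right)^{2} l = -5 + l \left(-5 + 2 l\right)^{2}$)
$z{\left(K{\left(9,-2 \right)},-53 \right)} U{\left(1 \right)} = 49 \left(-5 + 1 \left(-5 + 2 \cdot 1\right)^{2}\right) = 49 \left(-5 + 1 \left(-5 + 2\right)^{2}\right) = 49 \left(-5 + 1 \left(-3\right)^{2}\right) = 49 \left(-5 + 1 \cdot 9\right) = 49 \left(-5 + 9\right) = 49 \cdot 4 = 196$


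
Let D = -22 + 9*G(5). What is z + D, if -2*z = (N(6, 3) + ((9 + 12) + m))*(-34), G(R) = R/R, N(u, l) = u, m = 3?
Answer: 497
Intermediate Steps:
G(R) = 1
z = 510 (z = -(6 + ((9 + 12) + 3))*(-34)/2 = -(6 + (21 + 3))*(-34)/2 = -(6 + 24)*(-34)/2 = -15*(-34) = -½*(-1020) = 510)
D = -13 (D = -22 + 9*1 = -22 + 9 = -13)
z + D = 510 - 13 = 497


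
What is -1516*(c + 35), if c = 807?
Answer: -1276472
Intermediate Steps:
-1516*(c + 35) = -1516*(807 + 35) = -1516*842 = -1276472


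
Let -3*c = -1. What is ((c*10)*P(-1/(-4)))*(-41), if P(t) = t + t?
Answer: -205/3 ≈ -68.333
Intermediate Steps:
P(t) = 2*t
c = ⅓ (c = -⅓*(-1) = ⅓ ≈ 0.33333)
((c*10)*P(-1/(-4)))*(-41) = (((⅓)*10)*(2*(-1/(-4))))*(-41) = (10*(2*(-1*(-¼)))/3)*(-41) = (10*(2*(¼))/3)*(-41) = ((10/3)*(½))*(-41) = (5/3)*(-41) = -205/3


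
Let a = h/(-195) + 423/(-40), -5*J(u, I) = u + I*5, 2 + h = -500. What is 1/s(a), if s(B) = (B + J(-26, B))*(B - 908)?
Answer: -300/1428961 ≈ -0.00020994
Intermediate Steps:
h = -502 (h = -2 - 500 = -502)
J(u, I) = -I - u/5 (J(u, I) = -(u + I*5)/5 = -(u + 5*I)/5 = -I - u/5)
a = -12481/1560 (a = -502/(-195) + 423/(-40) = -502*(-1/195) + 423*(-1/40) = 502/195 - 423/40 = -12481/1560 ≈ -8.0006)
s(B) = -23608/5 + 26*B/5 (s(B) = (B + (-B - ⅕*(-26)))*(B - 908) = (B + (-B + 26/5))*(-908 + B) = (B + (26/5 - B))*(-908 + B) = 26*(-908 + B)/5 = -23608/5 + 26*B/5)
1/s(a) = 1/(-23608/5 + (26/5)*(-12481/1560)) = 1/(-23608/5 - 12481/300) = 1/(-1428961/300) = -300/1428961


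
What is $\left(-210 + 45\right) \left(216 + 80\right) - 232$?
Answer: $-49072$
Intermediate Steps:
$\left(-210 + 45\right) \left(216 + 80\right) - 232 = \left(-165\right) 296 - 232 = -48840 - 232 = -49072$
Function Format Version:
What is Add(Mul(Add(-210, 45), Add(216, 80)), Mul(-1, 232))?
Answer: -49072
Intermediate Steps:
Add(Mul(Add(-210, 45), Add(216, 80)), Mul(-1, 232)) = Add(Mul(-165, 296), -232) = Add(-48840, -232) = -49072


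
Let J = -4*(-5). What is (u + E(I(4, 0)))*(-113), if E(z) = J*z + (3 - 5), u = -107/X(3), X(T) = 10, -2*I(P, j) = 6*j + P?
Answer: 59551/10 ≈ 5955.1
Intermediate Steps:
I(P, j) = -3*j - P/2 (I(P, j) = -(6*j + P)/2 = -(P + 6*j)/2 = -3*j - P/2)
J = 20
u = -107/10 ≈ -10.700
E(z) = -2 + 20*z (E(z) = 20*z + (3 - 5) = 20*z - 2 = -2 + 20*z)
(u + E(I(4, 0)))*(-113) = (-107/10 + (-2 + 20*(-3*0 - ½*4)))*(-113) = (-107/10 + (-2 + 20*(0 - 2)))*(-113) = (-107/10 + (-2 + 20*(-2)))*(-113) = (-107/10 + (-2 - 40))*(-113) = (-107/10 - 42)*(-113) = -527/10*(-113) = 59551/10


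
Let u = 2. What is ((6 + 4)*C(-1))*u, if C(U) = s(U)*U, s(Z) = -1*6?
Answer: 120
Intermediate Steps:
s(Z) = -6
C(U) = -6*U
((6 + 4)*C(-1))*u = ((6 + 4)*(-6*(-1)))*2 = (10*6)*2 = 60*2 = 120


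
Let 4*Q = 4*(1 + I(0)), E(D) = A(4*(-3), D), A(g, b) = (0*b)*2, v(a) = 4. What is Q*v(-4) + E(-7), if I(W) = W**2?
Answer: 4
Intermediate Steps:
A(g, b) = 0 (A(g, b) = 0*2 = 0)
E(D) = 0
Q = 1 (Q = (4*(1 + 0**2))/4 = (4*(1 + 0))/4 = (4*1)/4 = (1/4)*4 = 1)
Q*v(-4) + E(-7) = 1*4 + 0 = 4 + 0 = 4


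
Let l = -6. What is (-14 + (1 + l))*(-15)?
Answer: 285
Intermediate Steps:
(-14 + (1 + l))*(-15) = (-14 + (1 - 6))*(-15) = (-14 - 5)*(-15) = -19*(-15) = 285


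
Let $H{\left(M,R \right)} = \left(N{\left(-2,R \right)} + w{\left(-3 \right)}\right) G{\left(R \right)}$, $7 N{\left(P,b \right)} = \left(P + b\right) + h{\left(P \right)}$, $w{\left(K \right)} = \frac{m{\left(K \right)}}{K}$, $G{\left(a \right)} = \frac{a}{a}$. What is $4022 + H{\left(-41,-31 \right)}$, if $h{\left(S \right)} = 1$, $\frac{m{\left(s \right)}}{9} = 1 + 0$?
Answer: $\frac{28101}{7} \approx 4014.4$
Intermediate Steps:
$G{\left(a \right)} = 1$
$m{\left(s \right)} = 9$ ($m{\left(s \right)} = 9 \left(1 + 0\right) = 9 \cdot 1 = 9$)
$w{\left(K \right)} = \frac{9}{K}$
$N{\left(P,b \right)} = \frac{1}{7} + \frac{P}{7} + \frac{b}{7}$ ($N{\left(P,b \right)} = \frac{\left(P + b\right) + 1}{7} = \frac{1 + P + b}{7} = \frac{1}{7} + \frac{P}{7} + \frac{b}{7}$)
$H{\left(M,R \right)} = - \frac{22}{7} + \frac{R}{7}$ ($H{\left(M,R \right)} = \left(\left(\frac{1}{7} + \frac{1}{7} \left(-2\right) + \frac{R}{7}\right) + \frac{9}{-3}\right) 1 = \left(\left(\frac{1}{7} - \frac{2}{7} + \frac{R}{7}\right) + 9 \left(- \frac{1}{3}\right)\right) 1 = \left(\left(- \frac{1}{7} + \frac{R}{7}\right) - 3\right) 1 = \left(- \frac{22}{7} + \frac{R}{7}\right) 1 = - \frac{22}{7} + \frac{R}{7}$)
$4022 + H{\left(-41,-31 \right)} = 4022 + \left(- \frac{22}{7} + \frac{1}{7} \left(-31\right)\right) = 4022 - \frac{53}{7} = \frac{28101}{7}$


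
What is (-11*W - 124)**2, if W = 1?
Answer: 18225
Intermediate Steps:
(-11*W - 124)**2 = (-11*1 - 124)**2 = (-11 - 124)**2 = (-135)**2 = 18225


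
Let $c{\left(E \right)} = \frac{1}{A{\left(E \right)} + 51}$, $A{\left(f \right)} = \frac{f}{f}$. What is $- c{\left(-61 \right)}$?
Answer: $- \frac{1}{52} \approx -0.019231$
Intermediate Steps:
$A{\left(f \right)} = 1$
$c{\left(E \right)} = \frac{1}{52}$ ($c{\left(E \right)} = \frac{1}{1 + 51} = \frac{1}{52}$)
$- c{\left(-61 \right)} = \left(-1\right) \frac{1}{52} = - \frac{1}{52}$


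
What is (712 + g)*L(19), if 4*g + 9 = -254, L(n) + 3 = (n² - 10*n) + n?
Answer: 483395/4 ≈ 1.2085e+5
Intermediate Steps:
L(n) = -3 + n² - 9*n (L(n) = -3 + ((n² - 10*n) + n) = -3 + (n² - 9*n) = -3 + n² - 9*n)
g = -263/4 (g = -9/4 + (¼)*(-254) = -9/4 - 127/2 = -263/4 ≈ -65.750)
(712 + g)*L(19) = (712 - 263/4)*(-3 + 19² - 9*19) = 2585*(-3 + 361 - 171)/4 = (2585/4)*187 = 483395/4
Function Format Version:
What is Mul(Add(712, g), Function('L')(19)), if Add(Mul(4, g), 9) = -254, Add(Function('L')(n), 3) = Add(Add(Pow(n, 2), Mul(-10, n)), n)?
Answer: Rational(483395, 4) ≈ 1.2085e+5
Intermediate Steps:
Function('L')(n) = Add(-3, Pow(n, 2), Mul(-9, n)) (Function('L')(n) = Add(-3, Add(Add(Pow(n, 2), Mul(-10, n)), n)) = Add(-3, Add(Pow(n, 2), Mul(-9, n))) = Add(-3, Pow(n, 2), Mul(-9, n)))
g = Rational(-263, 4) (g = Add(Rational(-9, 4), Mul(Rational(1, 4), -254)) = Add(Rational(-9, 4), Rational(-127, 2)) = Rational(-263, 4) ≈ -65.750)
Mul(Add(712, g), Function('L')(19)) = Mul(Add(712, Rational(-263, 4)), Add(-3, Pow(19, 2), Mul(-9, 19))) = Mul(Rational(2585, 4), Add(-3, 361, -171)) = Mul(Rational(2585, 4), 187) = Rational(483395, 4)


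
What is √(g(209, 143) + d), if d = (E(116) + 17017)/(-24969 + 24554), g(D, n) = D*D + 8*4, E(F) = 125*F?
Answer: √7515391870/415 ≈ 208.89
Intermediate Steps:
g(D, n) = 32 + D² (g(D, n) = D² + 32 = 32 + D²)
d = -31517/415 (d = (125*116 + 17017)/(-24969 + 24554) = (14500 + 17017)/(-415) = 31517*(-1/415) = -31517/415 ≈ -75.945)
√(g(209, 143) + d) = √((32 + 209²) - 31517/415) = √((32 + 43681) - 31517/415) = √(43713 - 31517/415) = √(18109378/415) = √7515391870/415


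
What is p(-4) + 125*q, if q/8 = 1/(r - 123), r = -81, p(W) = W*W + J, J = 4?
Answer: 770/51 ≈ 15.098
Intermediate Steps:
p(W) = 4 + W² (p(W) = W*W + 4 = W² + 4 = 4 + W²)
q = -2/51 (q = 8/(-81 - 123) = 8/(-204) = 8*(-1/204) = -2/51 ≈ -0.039216)
p(-4) + 125*q = (4 + (-4)²) + 125*(-2/51) = (4 + 16) - 250/51 = 20 - 250/51 = 770/51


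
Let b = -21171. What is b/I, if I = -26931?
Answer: 7057/8977 ≈ 0.78612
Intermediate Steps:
b/I = -21171/(-26931) = -21171*(-1/26931) = 7057/8977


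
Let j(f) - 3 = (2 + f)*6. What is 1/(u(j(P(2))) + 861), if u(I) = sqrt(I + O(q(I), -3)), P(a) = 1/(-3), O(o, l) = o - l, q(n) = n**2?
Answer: 861/741136 - sqrt(185)/741136 ≈ 0.0011434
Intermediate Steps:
P(a) = -1/3 (P(a) = 1*(-1/3) = -1/3)
j(f) = 15 + 6*f (j(f) = 3 + (2 + f)*6 = 3 + (12 + 6*f) = 15 + 6*f)
u(I) = sqrt(3 + I + I**2) (u(I) = sqrt(I + (I**2 - 1*(-3))) = sqrt(I + (I**2 + 3)) = sqrt(I + (3 + I**2)) = sqrt(3 + I + I**2))
1/(u(j(P(2))) + 861) = 1/(sqrt(3 + (15 + 6*(-1/3)) + (15 + 6*(-1/3))**2) + 861) = 1/(sqrt(3 + (15 - 2) + (15 - 2)**2) + 861) = 1/(sqrt(3 + 13 + 13**2) + 861) = 1/(sqrt(3 + 13 + 169) + 861) = 1/(sqrt(185) + 861) = 1/(861 + sqrt(185))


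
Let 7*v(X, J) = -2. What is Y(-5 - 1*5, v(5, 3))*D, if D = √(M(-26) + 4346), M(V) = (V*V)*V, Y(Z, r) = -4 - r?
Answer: -78*I*√30 ≈ -427.22*I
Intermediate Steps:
v(X, J) = -2/7 (v(X, J) = (⅐)*(-2) = -2/7)
M(V) = V³ (M(V) = V²*V = V³)
D = 21*I*√30 (D = √((-26)³ + 4346) = √(-17576 + 4346) = √(-13230) = 21*I*√30 ≈ 115.02*I)
Y(-5 - 1*5, v(5, 3))*D = (-4 - 1*(-2/7))*(21*I*√30) = (-4 + 2/7)*(21*I*√30) = -78*I*√30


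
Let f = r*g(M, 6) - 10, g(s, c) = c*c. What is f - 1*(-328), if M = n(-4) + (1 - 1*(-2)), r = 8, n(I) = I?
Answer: 606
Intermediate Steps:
M = -1 (M = -4 + (1 - 1*(-2)) = -4 + (1 + 2) = -4 + 3 = -1)
g(s, c) = c**2
f = 278 (f = 8*6**2 - 10 = 8*36 - 10 = 288 - 10 = 278)
f - 1*(-328) = 278 - 1*(-328) = 278 + 328 = 606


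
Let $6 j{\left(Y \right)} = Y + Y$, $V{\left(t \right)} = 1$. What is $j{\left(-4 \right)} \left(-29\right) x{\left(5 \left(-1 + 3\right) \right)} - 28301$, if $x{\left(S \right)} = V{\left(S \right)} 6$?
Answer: $-28069$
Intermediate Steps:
$j{\left(Y \right)} = \frac{Y}{3}$ ($j{\left(Y \right)} = \frac{Y + Y}{6} = \frac{2 Y}{6} = \frac{Y}{3}$)
$x{\left(S \right)} = 6$ ($x{\left(S \right)} = 1 \cdot 6 = 6$)
$j{\left(-4 \right)} \left(-29\right) x{\left(5 \left(-1 + 3\right) \right)} - 28301 = \frac{1}{3} \left(-4\right) \left(-29\right) 6 - 28301 = \left(- \frac{4}{3}\right) \left(-29\right) 6 - 28301 = \frac{116}{3} \cdot 6 - 28301 = 232 - 28301 = -28069$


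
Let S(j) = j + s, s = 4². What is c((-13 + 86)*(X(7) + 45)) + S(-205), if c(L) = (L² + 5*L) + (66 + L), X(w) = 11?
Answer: 16736149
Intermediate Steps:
s = 16
S(j) = 16 + j (S(j) = j + 16 = 16 + j)
c(L) = 66 + L² + 6*L
c((-13 + 86)*(X(7) + 45)) + S(-205) = (66 + ((-13 + 86)*(11 + 45))² + 6*((-13 + 86)*(11 + 45))) + (16 - 205) = (66 + (73*56)² + 6*(73*56)) - 189 = (66 + 4088² + 6*4088) - 189 = (66 + 16711744 + 24528) - 189 = 16736338 - 189 = 16736149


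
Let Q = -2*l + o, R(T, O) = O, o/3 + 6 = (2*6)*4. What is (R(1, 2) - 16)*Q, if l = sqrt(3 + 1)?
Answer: -1708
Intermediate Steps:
o = 126 (o = -18 + 3*((2*6)*4) = -18 + 3*(12*4) = -18 + 3*48 = -18 + 144 = 126)
l = 2 (l = sqrt(4) = 2)
Q = 122 (Q = -2*2 + 126 = -4 + 126 = 122)
(R(1, 2) - 16)*Q = (2 - 16)*122 = -14*122 = -1708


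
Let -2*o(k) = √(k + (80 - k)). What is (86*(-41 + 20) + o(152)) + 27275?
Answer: 25469 - 2*√5 ≈ 25465.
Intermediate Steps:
o(k) = -2*√5 (o(k) = -√(k + (80 - k))/2 = -2*√5)
(86*(-41 + 20) + o(152)) + 27275 = (86*(-41 + 20) - 2*√5) + 27275 = (86*(-21) - 2*√5) + 27275 = (-1806 - 2*√5) + 27275 = 25469 - 2*√5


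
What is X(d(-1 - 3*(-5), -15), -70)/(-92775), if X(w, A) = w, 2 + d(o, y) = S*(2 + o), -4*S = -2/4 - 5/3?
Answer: -4/55665 ≈ -7.1858e-5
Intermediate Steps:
S = 13/24 (S = -(-2/4 - 5/3)/4 = -(-2*1/4 - 5*1/3)/4 = -(-1/2 - 5/3)/4 = -1/4*(-13/6) = 13/24 ≈ 0.54167)
d(o, y) = -11/12 + 13*o/24 (d(o, y) = -2 + 13*(2 + o)/24 = -2 + (13/12 + 13*o/24) = -11/12 + 13*o/24)
X(d(-1 - 3*(-5), -15), -70)/(-92775) = (-11/12 + 13*(-1 - 3*(-5))/24)/(-92775) = (-11/12 + 13*(-1 + 15)/24)*(-1/92775) = (-11/12 + (13/24)*14)*(-1/92775) = (-11/12 + 91/12)*(-1/92775) = (20/3)*(-1/92775) = -4/55665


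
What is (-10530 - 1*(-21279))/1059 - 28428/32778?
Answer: 17901415/1928439 ≈ 9.2829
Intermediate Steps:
(-10530 - 1*(-21279))/1059 - 28428/32778 = (-10530 + 21279)*(1/1059) - 28428*1/32778 = 10749*(1/1059) - 4738/5463 = 3583/353 - 4738/5463 = 17901415/1928439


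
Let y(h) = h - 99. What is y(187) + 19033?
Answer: 19121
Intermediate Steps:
y(h) = -99 + h
y(187) + 19033 = (-99 + 187) + 19033 = 88 + 19033 = 19121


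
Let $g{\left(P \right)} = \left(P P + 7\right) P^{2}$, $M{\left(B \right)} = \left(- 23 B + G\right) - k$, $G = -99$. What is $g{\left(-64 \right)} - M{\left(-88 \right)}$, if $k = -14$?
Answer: $16803949$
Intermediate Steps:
$M{\left(B \right)} = -85 - 23 B$ ($M{\left(B \right)} = \left(- 23 B - 99\right) - -14 = \left(-99 - 23 B\right) + 14 = -85 - 23 B$)
$g{\left(P \right)} = P^{2} \left(7 + P^{2}\right)$ ($g{\left(P \right)} = \left(P^{2} + 7\right) P^{2} = \left(7 + P^{2}\right) P^{2} = P^{2} \left(7 + P^{2}\right)$)
$g{\left(-64 \right)} - M{\left(-88 \right)} = \left(-64\right)^{2} \left(7 + \left(-64\right)^{2}\right) - \left(-85 - -2024\right) = 4096 \left(7 + 4096\right) - \left(-85 + 2024\right) = 4096 \cdot 4103 - 1939 = 16805888 - 1939 = 16803949$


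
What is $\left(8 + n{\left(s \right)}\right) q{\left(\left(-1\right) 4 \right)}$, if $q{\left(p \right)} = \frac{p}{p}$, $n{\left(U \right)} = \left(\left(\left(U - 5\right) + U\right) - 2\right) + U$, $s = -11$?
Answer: $-32$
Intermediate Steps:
$n{\left(U \right)} = -7 + 3 U$ ($n{\left(U \right)} = \left(\left(\left(-5 + U\right) + U\right) - 2\right) + U = \left(\left(-5 + 2 U\right) - 2\right) + U = \left(-7 + 2 U\right) + U = -7 + 3 U$)
$q{\left(p \right)} = 1$
$\left(8 + n{\left(s \right)}\right) q{\left(\left(-1\right) 4 \right)} = \left(8 + \left(-7 + 3 \left(-11\right)\right)\right) 1 = \left(8 - 40\right) 1 = \left(-32\right) 1 = -32$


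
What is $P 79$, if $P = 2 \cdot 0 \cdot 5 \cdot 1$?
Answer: $0$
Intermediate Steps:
$P = 0$ ($P = 0 \cdot 5 = 0$)
$P 79 = 0 \cdot 79 = 0$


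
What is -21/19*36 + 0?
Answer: -756/19 ≈ -39.789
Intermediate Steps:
-21/19*36 + 0 = -756/19 + 0 = -756/19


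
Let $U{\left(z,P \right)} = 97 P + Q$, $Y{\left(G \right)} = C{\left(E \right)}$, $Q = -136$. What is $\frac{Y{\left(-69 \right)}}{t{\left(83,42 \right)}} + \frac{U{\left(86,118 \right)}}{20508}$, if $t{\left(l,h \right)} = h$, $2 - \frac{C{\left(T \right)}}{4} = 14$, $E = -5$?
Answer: $- \frac{14149}{23926} \approx -0.59136$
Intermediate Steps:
$C{\left(T \right)} = -48$ ($C{\left(T \right)} = 8 - 56 = -48$)
$Y{\left(G \right)} = -48$
$U{\left(z,P \right)} = -136 + 97 P$ ($U{\left(z,P \right)} = 97 P - 136 = -136 + 97 P$)
$\frac{Y{\left(-69 \right)}}{t{\left(83,42 \right)}} + \frac{U{\left(86,118 \right)}}{20508} = - \frac{48}{42} + \frac{-136 + 97 \cdot 118}{20508} = \left(-48\right) \frac{1}{42} + \left(-136 + 11446\right) \frac{1}{20508} = - \frac{8}{7} + 11310 \cdot \frac{1}{20508} = - \frac{8}{7} + \frac{1885}{3418} = - \frac{14149}{23926}$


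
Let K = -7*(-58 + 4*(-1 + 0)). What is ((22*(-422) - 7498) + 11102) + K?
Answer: -5246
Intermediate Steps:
K = 434 (K = -7*(-58 + 4*(-1)) = -7*(-58 - 4) = -7*(-62) = 434)
((22*(-422) - 7498) + 11102) + K = ((22*(-422) - 7498) + 11102) + 434 = ((-9284 - 7498) + 11102) + 434 = (-16782 + 11102) + 434 = -5680 + 434 = -5246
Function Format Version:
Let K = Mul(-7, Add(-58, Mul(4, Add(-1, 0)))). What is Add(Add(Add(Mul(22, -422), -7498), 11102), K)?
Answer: -5246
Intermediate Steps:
K = 434 (K = Mul(-7, Add(-58, Mul(4, -1))) = Mul(-7, Add(-58, -4)) = Mul(-7, -62) = 434)
Add(Add(Add(Mul(22, -422), -7498), 11102), K) = Add(Add(Add(Mul(22, -422), -7498), 11102), 434) = Add(Add(Add(-9284, -7498), 11102), 434) = Add(Add(-16782, 11102), 434) = Add(-5680, 434) = -5246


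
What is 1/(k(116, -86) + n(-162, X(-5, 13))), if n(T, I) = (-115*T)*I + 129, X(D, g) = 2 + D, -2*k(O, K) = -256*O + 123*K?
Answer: -1/35624 ≈ -2.8071e-5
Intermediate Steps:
k(O, K) = 128*O - 123*K/2 (k(O, K) = -(-256*O + 123*K)/2 = 128*O - 123*K/2)
n(T, I) = 129 - 115*I*T (n(T, I) = -115*I*T + 129 = 129 - 115*I*T)
1/(k(116, -86) + n(-162, X(-5, 13))) = 1/((128*116 - 123/2*(-86)) + (129 - 115*(2 - 5)*(-162))) = 1/((14848 + 5289) + (129 - 115*(-3)*(-162))) = 1/(20137 + (129 - 55890)) = 1/(20137 - 55761) = 1/(-35624) = -1/35624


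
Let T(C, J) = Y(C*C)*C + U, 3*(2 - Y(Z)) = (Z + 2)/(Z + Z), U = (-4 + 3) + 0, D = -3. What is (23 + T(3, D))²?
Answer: 243049/324 ≈ 750.15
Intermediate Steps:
U = -1 (U = -1 + 0 = -1)
Y(Z) = 2 - (2 + Z)/(6*Z) (Y(Z) = 2 - (Z + 2)/(3*(Z + Z)) = 2 - (2 + Z)/(3*(2*Z)) = 2 - (2 + Z)*1/(2*Z)/3 = 2 - (2 + Z)/(6*Z))
T(C, J) = -1 + (-2 + 11*C²)/(6*C) (T(C, J) = ((-2 + 11*(C*C))/(6*((C*C))))*C - 1 = ((-2 + 11*C²)/(6*(C²)))*C - 1 = ((-2 + 11*C²)/(6*C²))*C - 1 = (-2 + 11*C²)/(6*C) - 1 = -1 + (-2 + 11*C²)/(6*C))
(23 + T(3, D))² = (23 + (-1 - ⅓/3 + (11/6)*3))² = (23 + (-1 - ⅓*⅓ + 11/2))² = (23 + (-1 - ⅑ + 11/2))² = (23 + 79/18)² = (493/18)² = 243049/324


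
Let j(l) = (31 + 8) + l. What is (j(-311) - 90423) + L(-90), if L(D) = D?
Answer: -90785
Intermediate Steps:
j(l) = 39 + l
(j(-311) - 90423) + L(-90) = ((39 - 311) - 90423) - 90 = (-272 - 90423) - 90 = -90695 - 90 = -90785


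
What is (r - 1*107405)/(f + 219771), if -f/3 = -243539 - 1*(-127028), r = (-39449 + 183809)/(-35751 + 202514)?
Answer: -17911035655/94938842952 ≈ -0.18866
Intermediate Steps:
r = 144360/166763 ≈ 0.86566
f = 349533 (f = -3*(-243539 - 1*(-127028)) = -3*(-243539 + 127028) = -3*(-116511) = 349533)
(r - 1*107405)/(f + 219771) = (144360/166763 - 1*107405)/(349533 + 219771) = (144360/166763 - 107405)/569304 = -17911035655/166763*1/569304 = -17911035655/94938842952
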